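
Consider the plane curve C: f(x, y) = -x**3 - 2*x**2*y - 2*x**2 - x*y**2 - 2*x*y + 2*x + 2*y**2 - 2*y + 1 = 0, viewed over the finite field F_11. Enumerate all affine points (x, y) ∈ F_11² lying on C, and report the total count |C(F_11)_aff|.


Affine F_11-points: {(1, 0), (1, 6), (2, 0), (4, 3), (4, 9), (6, 0), (6, 6)}; count = 7.

For each of the 121 pairs (x, y) ∈ F_11², evaluate f(x, y) mod 11. Record the zeros.
  x = 0: [0↦1, 1↦1, 2↦5, 3↦2, 4↦3, 5↦8, 6↦6, 7↦8, 8↦3, 9↦2, 10↦5]  zeros at y ∈ ∅
  x = 1: [0↦0, 1↦6, 2↦3, 3↦2, 4↦3, 5↦6, 6↦0, 7↦7, 8↦5, 9↦5, 10↦7]  zeros at y ∈ {0, 6}
  x = 2: [0↦0, 1↦8, 2↦5, 3↦2, 4↦10, 5↦7, 6↦4, 7↦1, 8↦9, 9↦6, 10↦3]  zeros at y ∈ {0}
  x = 3: [0↦6, 1↦1, 2↦5, 3↦7, 4↦7, 5↦5, 6↦1, 7↦6, 8↦9, 9↦10, 10↦9]  zeros at y ∈ ∅
  x = 4: [0↦1, 1↦1, 2↦8, 3↦0, 4↦10, 5↦5, 6↦7, 7↦5, 8↦10, 9↦0, 10↦8]  zeros at y ∈ {3, 9}
  x = 5: [0↦1, 1↦2, 2↦8, 3↦8, 4↦2, 5↦1, 6↦5, 7↦3, 8↦6, 9↦3, 10↦5]  zeros at y ∈ ∅
  x = 6: [0↦0, 1↦9, 2↦10, 3↦3, 4↦10, 5↦9, 6↦0, 7↦5, 8↦2, 9↦2, 10↦5]  zeros at y ∈ {0, 6}
  x = 7: [0↦3, 1↦5, 2↦8, 3↦1, 4↦6, 5↦1, 6↦8, 7↦5, 8↦3, 9↦2, 10↦2]  zeros at y ∈ ∅
  x = 8: [0↦4, 1↦6, 2↦7, 3↦7, 4↦6, 5↦4, 6↦1, 7↦8, 8↦3, 9↦8, 10↦1]  zeros at y ∈ ∅
  x = 9: [0↦8, 1↦6, 2↦1, 3↦4, 4↦4, 5↦1, 6↦6, 7↦8, 8↦7, 9↦3, 10↦7]  zeros at y ∈ ∅
  x = 10: [0↦9, 1↦10, 2↦6, 3↦8, 4↦5, 5↦8, 6↦6, 7↦10, 8↦9, 9↦3, 10↦3]  zeros at y ∈ ∅
Collecting zeros: affine points = {(1, 0), (1, 6), (2, 0), (4, 3), (4, 9), (6, 0), (6, 6)}.
Total count |C(F_11)_aff| = 7.


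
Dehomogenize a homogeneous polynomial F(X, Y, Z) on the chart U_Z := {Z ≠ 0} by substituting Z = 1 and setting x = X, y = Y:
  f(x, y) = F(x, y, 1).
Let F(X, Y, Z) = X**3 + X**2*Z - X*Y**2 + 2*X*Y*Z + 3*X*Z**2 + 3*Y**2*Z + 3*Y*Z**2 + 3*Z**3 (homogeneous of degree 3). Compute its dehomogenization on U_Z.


f(x, y) = x**3 + x**2 - x*y**2 + 2*x*y + 3*x + 3*y**2 + 3*y + 3

On U_Z we set Z = 1. Each monomial c·X^i·Y^j·Z^k in F becomes c·x^i·y^j·1^k = c·x^i·y^j.
Substituting Z = 1: F(X, Y, 1) = x**3 + x**2 - x*y**2 + 2*x*y + 3*x + 3*y**2 + 3*y + 3.
Note: deg(f) ≤ deg(F) = 3; strict inequality happens when F is divisible by Z (lost terms).


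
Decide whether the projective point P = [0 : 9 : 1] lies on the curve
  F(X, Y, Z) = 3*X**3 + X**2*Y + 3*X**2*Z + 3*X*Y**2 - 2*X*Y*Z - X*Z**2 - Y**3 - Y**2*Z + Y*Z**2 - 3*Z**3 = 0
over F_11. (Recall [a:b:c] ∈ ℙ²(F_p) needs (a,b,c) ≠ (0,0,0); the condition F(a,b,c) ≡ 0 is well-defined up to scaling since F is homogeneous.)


F(0,9,1) ≡ 10 (mod 11); P is NOT on the curve.

Evaluate F(0, 9, 1) term-by-term (mod 11).
  3*X**3 ↦ 3·0·1·1 = 0
  X**2*Y ↦ 1·0·9·1 = 0
  3*X**2*Z ↦ 3·0·1·1 = 0
  3*X*Y**2 ↦ 3·0·81·1 = 0
  -2*X*Y*Z ↦ -2·0·9·1 = 0
  -X*Z**2 ↦ -1·0·1·1 = 0
  -Y**3 ↦ -1·1·729·1 = -729
  -Y**2*Z ↦ -1·1·81·1 = -81
  Y*Z**2 ↦ 1·1·9·1 = 9
  -3*Z**3 ↦ -3·1·1·1 = -3
Sum: F(0, 9, 1) = (0) + (0) + (0) + (0) + (0) + (0) + (-729) + (-81) + (9) + (-3) = -804.
Reducing mod 11: -804 ≡ 10 (mod 11).
Since F(a, b, c) ≡ 10 ≠ 0 (mod 11), P does NOT lie on the curve.


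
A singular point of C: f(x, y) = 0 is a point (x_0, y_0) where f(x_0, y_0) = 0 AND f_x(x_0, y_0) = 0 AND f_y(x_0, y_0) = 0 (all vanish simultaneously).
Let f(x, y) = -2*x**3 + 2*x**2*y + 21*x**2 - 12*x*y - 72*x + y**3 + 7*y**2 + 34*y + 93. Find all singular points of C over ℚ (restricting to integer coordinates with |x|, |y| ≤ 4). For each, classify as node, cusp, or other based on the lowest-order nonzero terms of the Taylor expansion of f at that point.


Singular points: {(3, -2)}; classification: node.

Compute partial derivatives:
  f_x = -6*x**2 + 4*x*y + 42*x - 12*y - 72.
  f_y = 2*x**2 - 12*x + 3*y**2 + 14*y + 34.
Scan x_0 ∈ {−4, ..., 4}. For each x_0, f_y(x_0, y) is a polynomial in y; find its integer roots y ∈ {−4, ..., 4}, then test f_x and f at those candidates.
  x = -4: f_y(-4, y) = 3*y**2 + 14*y + 114; no integer root y with |y| ≤ 4.
  x = -3: f_y(-3, y) = 3*y**2 + 14*y + 88; no integer root y with |y| ≤ 4.
  x = -2: f_y(-2, y) = 3*y**2 + 14*y + 66; no integer root y with |y| ≤ 4.
  x = -1: f_y(-1, y) = 3*y**2 + 14*y + 48; no integer root y with |y| ≤ 4.
  x = 0: f_y(0, y) = 3*y**2 + 14*y + 34; no integer root y with |y| ≤ 4.
  x = 1: f_y(1, y) = 3*y**2 + 14*y + 24; no integer root y with |y| ≤ 4.
  x = 2: f_y(2, y) = 3*y**2 + 14*y + 18; no integer root y with |y| ≤ 4.
  x = 3: f_y(3, y) = 3*y**2 + 14*y + 16; vanishes at y ∈ {-2}. (3, -2): f_x = 0, f = 0 — SINGULAR.
  x = 4: f_y(4, y) = 3*y**2 + 14*y + 18; no integer root y with |y| ≤ 4.
Only singular point on the grid: (3, -2).
Classify: substitute x = 3 + u, y = -2 + v and expand: f = -2*u**3 + 2*u**2*v - u**2 + v**3 + v**2.
No constant or linear terms (consistent with a singular point). Quadratic part: -u**2 + v**2. Cubic part: -2*u**3 + 2*u**2*v + v**3.
The quadratic part v**2 - u**2 = (v − u)(v + u) splits into two distinct linear factors, so there are two distinct tangent lines y − -2 = ±(x − 3) — this is a node (ordinary double point).
Classification: node.


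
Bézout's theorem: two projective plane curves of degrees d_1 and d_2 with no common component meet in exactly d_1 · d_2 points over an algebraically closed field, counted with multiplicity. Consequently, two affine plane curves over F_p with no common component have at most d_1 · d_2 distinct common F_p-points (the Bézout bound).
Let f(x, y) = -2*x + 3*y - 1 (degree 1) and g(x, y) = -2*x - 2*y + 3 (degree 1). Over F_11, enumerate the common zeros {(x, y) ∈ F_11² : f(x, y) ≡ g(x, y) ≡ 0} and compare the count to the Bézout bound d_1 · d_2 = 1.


Common zeros: {(4, 3)}; count = 1; Bézout bound = 1.

deg(f) = 1, deg(g) = 1, so Bézout bound = 1.
Scan x ∈ F_11. For each x, list the y ∈ F_11 with f(x, y) ≡ 0 and those with g(x, y) ≡ 0 (mod 11); the common zeros in that column are the intersection.
  x = 0: f ≡ 0 at y ∈ {4}; g ≡ 0 at y ∈ {7}; common: ∅.
  x = 1: f ≡ 0 at y ∈ {1}; g ≡ 0 at y ∈ {6}; common: ∅.
  x = 2: f ≡ 0 at y ∈ {9}; g ≡ 0 at y ∈ {5}; common: ∅.
  x = 3: f ≡ 0 at y ∈ {6}; g ≡ 0 at y ∈ {4}; common: ∅.
  x = 4: f ≡ 0 at y ∈ {3}; g ≡ 0 at y ∈ {3}; common: {3}.
  x = 5: f ≡ 0 at y ∈ {0}; g ≡ 0 at y ∈ {2}; common: ∅.
  x = 6: f ≡ 0 at y ∈ {8}; g ≡ 0 at y ∈ {1}; common: ∅.
  x = 7: f ≡ 0 at y ∈ {5}; g ≡ 0 at y ∈ {0}; common: ∅.
  x = 8: f ≡ 0 at y ∈ {2}; g ≡ 0 at y ∈ {10}; common: ∅.
  x = 9: f ≡ 0 at y ∈ {10}; g ≡ 0 at y ∈ {9}; common: ∅.
  x = 10: f ≡ 0 at y ∈ {7}; g ≡ 0 at y ∈ {8}; common: ∅.
Collecting: common zeros = {(4, 3)}, so the count is 1.
Comparison with the Bézout bound: 1 ≤ 1 = deg(f)·deg(g), as expected for curves with no common component (the bound is attained).


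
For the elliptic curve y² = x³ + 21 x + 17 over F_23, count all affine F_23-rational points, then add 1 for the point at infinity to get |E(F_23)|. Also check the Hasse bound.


Affine points = {(1, 4), (1, 19), (4, 2), (4, 21), (7, 1), (7, 22), (10, 10), (10, 13), (13, 7), (13, 16), (15, 2), (15, 21), (21, 6), (21, 17), (22, 8), (22, 15)}; affine count = 16; |E(F_23)| = 17.

Discriminant check: Δ ∝ 4a³ + 27b² = 4·21³ + 27·17² = 4·9261 + 27·289 ≡ 20 (mod 23). Nonzero ⇒ E is nonsingular.
For each x ∈ F_23, compute rhs = x³ + 21·x + 17 mod 23, then count y ∈ F_23 with y² ≡ rhs.
  x = 0: rhs = 17, matching y values: none (0 points).
  x = 1: rhs = 16, matching y values: 4, 19 (2 points).
  x = 2: rhs = 21, matching y values: none (0 points).
  x = 3: rhs = 15, matching y values: none (0 points).
  x = 4: rhs = 4, matching y values: 2, 21 (2 points).
  x = 5: rhs = 17, matching y values: none (0 points).
  x = 6: rhs = 14, matching y values: none (0 points).
  x = 7: rhs = 1, matching y values: 1, 22 (2 points).
  x = 8: rhs = 7, matching y values: none (0 points).
  x = 9: rhs = 15, matching y values: none (0 points).
  x = 10: rhs = 8, matching y values: 10, 13 (2 points).
  x = 11: rhs = 15, matching y values: none (0 points).
  x = 12: rhs = 19, matching y values: none (0 points).
  x = 13: rhs = 3, matching y values: 7, 16 (2 points).
  x = 14: rhs = 19, matching y values: none (0 points).
  x = 15: rhs = 4, matching y values: 2, 21 (2 points).
  x = 16: rhs = 10, matching y values: none (0 points).
  x = 17: rhs = 20, matching y values: none (0 points).
  x = 18: rhs = 17, matching y values: none (0 points).
  x = 19: rhs = 7, matching y values: none (0 points).
  x = 20: rhs = 19, matching y values: none (0 points).
  x = 21: rhs = 13, matching y values: 6, 17 (2 points).
  x = 22: rhs = 18, matching y values: 8, 15 (2 points).
Total affine count: 16.
Full point count |E(F_23)| = 16 + 1 = 17.
Hasse bound: |17 − (23+1)| = |-7| = 7 ≤ 2√23 ≈ 9.5917 ✓.


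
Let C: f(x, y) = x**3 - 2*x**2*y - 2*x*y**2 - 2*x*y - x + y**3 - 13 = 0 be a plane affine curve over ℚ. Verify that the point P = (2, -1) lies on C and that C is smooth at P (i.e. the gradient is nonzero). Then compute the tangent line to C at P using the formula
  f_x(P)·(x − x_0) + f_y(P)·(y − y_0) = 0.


Tangent line at P: 19*x - y - 39 = 0.

Step 1: f(2, -1) = 0, so P lies on C.
Step 2: partial derivatives
  f_x(x, y) = 3*x**2 - 4*x*y - 2*y**2 - 2*y - 1, f_y(x, y) = -2*x**2 - 4*x*y - 2*x + 3*y**2.
  f_x(P) = 19, f_y(P) = -1 (gradient nonzero, so P is smooth).
Step 3: tangent line at P: 19·(x − 2) + -1·(y − -1) = 0.
Expanding: 19*x - y - 39 = 0.


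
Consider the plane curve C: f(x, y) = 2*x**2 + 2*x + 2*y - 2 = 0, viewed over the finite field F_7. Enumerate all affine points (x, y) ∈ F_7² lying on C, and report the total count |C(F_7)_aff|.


Affine F_7-points: {(0, 1), (1, 6), (2, 2), (3, 3), (4, 2), (5, 6), (6, 1)}; count = 7.

For each of the 49 pairs (x, y) ∈ F_7², evaluate f(x, y) mod 7. Record the zeros.
  x = 0: [0↦5, 1↦0, 2↦2, 3↦4, 4↦6, 5↦1, 6↦3]  zeros at y ∈ {1}
  x = 1: [0↦2, 1↦4, 2↦6, 3↦1, 4↦3, 5↦5, 6↦0]  zeros at y ∈ {6}
  x = 2: [0↦3, 1↦5, 2↦0, 3↦2, 4↦4, 5↦6, 6↦1]  zeros at y ∈ {2}
  x = 3: [0↦1, 1↦3, 2↦5, 3↦0, 4↦2, 5↦4, 6↦6]  zeros at y ∈ {3}
  x = 4: [0↦3, 1↦5, 2↦0, 3↦2, 4↦4, 5↦6, 6↦1]  zeros at y ∈ {2}
  x = 5: [0↦2, 1↦4, 2↦6, 3↦1, 4↦3, 5↦5, 6↦0]  zeros at y ∈ {6}
  x = 6: [0↦5, 1↦0, 2↦2, 3↦4, 4↦6, 5↦1, 6↦3]  zeros at y ∈ {1}
Collecting zeros: affine points = {(0, 1), (1, 6), (2, 2), (3, 3), (4, 2), (5, 6), (6, 1)}.
Total count |C(F_7)_aff| = 7.


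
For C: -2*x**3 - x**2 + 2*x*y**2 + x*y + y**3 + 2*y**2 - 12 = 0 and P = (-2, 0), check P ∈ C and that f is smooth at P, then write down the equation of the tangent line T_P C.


Tangent line at P: -20*x - 2*y - 40 = 0.

Step 1: f(-2, 0) = 0, so P lies on C.
Step 2: partial derivatives
  f_x(x, y) = -6*x**2 - 2*x + 2*y**2 + y, f_y(x, y) = 4*x*y + x + 3*y**2 + 4*y.
  f_x(P) = -20, f_y(P) = -2 (gradient nonzero, so P is smooth).
Step 3: tangent line at P: -20·(x − -2) + -2·(y − 0) = 0.
Expanding: -20*x - 2*y - 40 = 0.


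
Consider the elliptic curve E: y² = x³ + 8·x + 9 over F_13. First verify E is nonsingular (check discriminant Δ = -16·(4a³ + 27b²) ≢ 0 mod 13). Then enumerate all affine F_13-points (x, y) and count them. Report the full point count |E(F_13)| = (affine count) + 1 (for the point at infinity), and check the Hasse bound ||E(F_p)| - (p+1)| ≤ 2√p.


Affine points = {(0, 3), (0, 10), (4, 1), (4, 12), (6, 0), (8, 0), (9, 2), (9, 11), (10, 6), (10, 7), (12, 0)}; affine count = 11; |E(F_13)| = 12.

Discriminant check: Δ ∝ 4a³ + 27b² = 4·8³ + 27·9² = 4·512 + 27·81 ≡ 10 (mod 13). Nonzero ⇒ E is nonsingular.
For each x ∈ F_13, compute rhs = x³ + 8·x + 9 mod 13, then count y ∈ F_13 with y² ≡ rhs.
  x = 0: rhs = 9, matching y values: 3, 10 (2 points).
  x = 1: rhs = 5, matching y values: none (0 points).
  x = 2: rhs = 7, matching y values: none (0 points).
  x = 3: rhs = 8, matching y values: none (0 points).
  x = 4: rhs = 1, matching y values: 1, 12 (2 points).
  x = 5: rhs = 5, matching y values: none (0 points).
  x = 6: rhs = 0, matching y values: 0 (1 points).
  x = 7: rhs = 5, matching y values: none (0 points).
  x = 8: rhs = 0, matching y values: 0 (1 points).
  x = 9: rhs = 4, matching y values: 2, 11 (2 points).
  x = 10: rhs = 10, matching y values: 6, 7 (2 points).
  x = 11: rhs = 11, matching y values: none (0 points).
  x = 12: rhs = 0, matching y values: 0 (1 points).
Total affine count: 11.
Full point count |E(F_13)| = 11 + 1 = 12.
Hasse bound: |12 − (13+1)| = |-2| = 2 ≤ 2√13 ≈ 7.2111 ✓.


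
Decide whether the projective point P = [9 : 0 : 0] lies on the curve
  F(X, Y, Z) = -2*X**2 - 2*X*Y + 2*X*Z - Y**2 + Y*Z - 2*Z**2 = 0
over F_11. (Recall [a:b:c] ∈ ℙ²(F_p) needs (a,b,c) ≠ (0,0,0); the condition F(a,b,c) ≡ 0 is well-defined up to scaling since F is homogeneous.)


F(9,0,0) ≡ 3 (mod 11); P is NOT on the curve.

Evaluate F(9, 0, 0) term-by-term (mod 11).
  -2*X**2 ↦ -2·81·1·1 = -162
  -2*X*Y ↦ -2·9·0·1 = 0
  2*X*Z ↦ 2·9·1·0 = 0
  -Y**2 ↦ -1·1·0·1 = 0
  Y*Z ↦ 1·1·0·0 = 0
  -2*Z**2 ↦ -2·1·1·0 = 0
Sum: F(9, 0, 0) = (-162) + (0) + (0) + (0) + (0) + (0) = -162.
Reducing mod 11: -162 ≡ 3 (mod 11).
Since F(a, b, c) ≡ 3 ≠ 0 (mod 11), P does NOT lie on the curve.


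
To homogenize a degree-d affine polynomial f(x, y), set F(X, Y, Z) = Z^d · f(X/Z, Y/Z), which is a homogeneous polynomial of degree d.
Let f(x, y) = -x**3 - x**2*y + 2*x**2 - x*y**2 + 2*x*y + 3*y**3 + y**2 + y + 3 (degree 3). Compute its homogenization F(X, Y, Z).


F(X, Y, Z) = -X**3 - X**2*Y + 2*X**2*Z - X*Y**2 + 2*X*Y*Z + 3*Y**3 + Y**2*Z + Y*Z**2 + 3*Z**3

deg(f) = 3.
Substitute x = X/Z, y = Y/Z into f, then multiply by Z^3.
  monomial -1·x^3·y^0 ↦ -1·X^3·Y^0·Z^0.
  monomial -1·x^2·y^1 ↦ -1·X^2·Y^1·Z^0.
  monomial 2·x^2·y^0 ↦ 2·X^2·Y^0·Z^1.
  monomial -1·x^1·y^2 ↦ -1·X^1·Y^2·Z^0.
  monomial 2·x^1·y^1 ↦ 2·X^1·Y^1·Z^1.
  monomial 3·x^0·y^3 ↦ 3·X^0·Y^3·Z^0.
  monomial 1·x^0·y^2 ↦ 1·X^0·Y^2·Z^1.
  monomial 1·x^0·y^1 ↦ 1·X^0·Y^1·Z^2.
  monomial 3·x^0·y^0 ↦ 3·X^0·Y^0·Z^3.
Collecting: F(X, Y, Z) = -X**3 - X**2*Y + 2*X**2*Z - X*Y**2 + 2*X*Y*Z + 3*Y**3 + Y**2*Z + Y*Z**2 + 3*Z**3.


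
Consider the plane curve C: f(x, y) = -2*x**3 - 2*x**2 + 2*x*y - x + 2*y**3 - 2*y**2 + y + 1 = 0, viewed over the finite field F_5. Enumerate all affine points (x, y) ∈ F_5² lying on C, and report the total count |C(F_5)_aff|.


Affine F_5-points: {(0, 3), (1, 2), (2, 0), (2, 1), (3, 4), (4, 3)}; count = 6.

For each of the 25 pairs (x, y) ∈ F_5², evaluate f(x, y) mod 5. Record the zeros.
  x = 0: [0↦1, 1↦2, 2↦1, 3↦0, 4↦1]  zeros at y ∈ {3}
  x = 1: [0↦1, 1↦4, 2↦0, 3↦1, 4↦4]  zeros at y ∈ {2}
  x = 2: [0↦0, 1↦0, 2↦3, 3↦1, 4↦1]  zeros at y ∈ {0, 1}
  x = 3: [0↦1, 1↦3, 2↦3, 3↦3, 4↦0]  zeros at y ∈ {4}
  x = 4: [0↦2, 1↦1, 2↦3, 3↦0, 4↦4]  zeros at y ∈ {3}
Collecting zeros: affine points = {(0, 3), (1, 2), (2, 0), (2, 1), (3, 4), (4, 3)}.
Total count |C(F_5)_aff| = 6.


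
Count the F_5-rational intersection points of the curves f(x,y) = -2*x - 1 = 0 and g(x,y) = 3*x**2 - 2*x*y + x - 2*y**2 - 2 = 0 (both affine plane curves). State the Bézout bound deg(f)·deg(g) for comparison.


Common zeros: ∅; count = 0; Bézout bound = 2.

deg(f) = 1, deg(g) = 2, so Bézout bound = 2.
Scan x ∈ F_5. For each x, list the y ∈ F_5 with f(x, y) ≡ 0 and those with g(x, y) ≡ 0 (mod 5); the common zeros in that column are the intersection.
  x = 0: f ≡ 0 at y ∈ ∅; g ≡ 0 at y ∈ {2, 3}; common: ∅.
  x = 1: f ≡ 0 at y ∈ ∅; g ≡ 0 at y ∈ {2}; common: ∅.
  x = 2: f ≡ 0 at y ∈ {0, 1, 2, 3, 4}; g ≡ 0 at y ∈ ∅; common: ∅.
  x = 3: f ≡ 0 at y ∈ ∅; g ≡ 0 at y ∈ {1}; common: ∅.
  x = 4: f ≡ 0 at y ∈ ∅; g ≡ 0 at y ∈ {0, 1}; common: ∅.
Collecting: common zeros = ∅, so the count is 0.
Comparison with the Bézout bound: 0 ≤ 2 = deg(f)·deg(g), as expected for curves with no common component (the affine F_5-count falls short of the bound because intersections may lie at infinity, over extension fields, or carry multiplicity).


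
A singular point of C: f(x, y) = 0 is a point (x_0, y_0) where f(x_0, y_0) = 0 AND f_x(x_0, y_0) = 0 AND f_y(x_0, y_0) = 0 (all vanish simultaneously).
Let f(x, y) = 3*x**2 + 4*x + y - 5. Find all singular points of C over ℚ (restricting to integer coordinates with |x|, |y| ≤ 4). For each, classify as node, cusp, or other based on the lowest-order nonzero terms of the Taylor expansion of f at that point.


No singular points in the scanned grid; C is smooth there.

Compute partial derivatives:
  f_x = 6*x + 4.
  f_y = 1.
f_y = 1 is a nonzero constant, so f_y never vanishes: no point (x, y) can satisfy f = f_x = f_y = 0. In particular no (x, y) ∈ {−4, ..., 4}² is singular; the curve is smooth.


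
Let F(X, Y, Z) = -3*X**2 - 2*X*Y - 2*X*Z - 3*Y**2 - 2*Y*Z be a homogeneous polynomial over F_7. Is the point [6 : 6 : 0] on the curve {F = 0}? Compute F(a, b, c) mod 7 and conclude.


F(6,6,0) ≡ 6 (mod 7); P is NOT on the curve.

Evaluate F(6, 6, 0) term-by-term (mod 7).
  -3*X**2 ↦ -3·36·1·1 = -108
  -2*X*Y ↦ -2·6·6·1 = -72
  -2*X*Z ↦ -2·6·1·0 = 0
  -3*Y**2 ↦ -3·1·36·1 = -108
  -2*Y*Z ↦ -2·1·6·0 = 0
Sum: F(6, 6, 0) = (-108) + (-72) + (0) + (-108) + (0) = -288.
Reducing mod 7: -288 ≡ 6 (mod 7).
Since F(a, b, c) ≡ 6 ≠ 0 (mod 7), P does NOT lie on the curve.


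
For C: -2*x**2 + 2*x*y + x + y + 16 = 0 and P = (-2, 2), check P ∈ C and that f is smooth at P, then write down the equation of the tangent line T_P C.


Tangent line at P: 13*x - 3*y + 32 = 0.

Step 1: f(-2, 2) = 0, so P lies on C.
Step 2: partial derivatives
  f_x(x, y) = -4*x + 2*y + 1, f_y(x, y) = 2*x + 1.
  f_x(P) = 13, f_y(P) = -3 (gradient nonzero, so P is smooth).
Step 3: tangent line at P: 13·(x − -2) + -3·(y − 2) = 0.
Expanding: 13*x - 3*y + 32 = 0.


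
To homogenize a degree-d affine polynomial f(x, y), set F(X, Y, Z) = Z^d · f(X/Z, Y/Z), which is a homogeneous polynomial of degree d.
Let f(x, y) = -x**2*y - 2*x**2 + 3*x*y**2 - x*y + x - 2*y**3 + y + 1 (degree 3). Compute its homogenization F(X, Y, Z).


F(X, Y, Z) = -X**2*Y - 2*X**2*Z + 3*X*Y**2 - X*Y*Z + X*Z**2 - 2*Y**3 + Y*Z**2 + Z**3

deg(f) = 3.
Substitute x = X/Z, y = Y/Z into f, then multiply by Z^3.
  monomial -1·x^2·y^1 ↦ -1·X^2·Y^1·Z^0.
  monomial -2·x^2·y^0 ↦ -2·X^2·Y^0·Z^1.
  monomial 3·x^1·y^2 ↦ 3·X^1·Y^2·Z^0.
  monomial -1·x^1·y^1 ↦ -1·X^1·Y^1·Z^1.
  monomial 1·x^1·y^0 ↦ 1·X^1·Y^0·Z^2.
  monomial -2·x^0·y^3 ↦ -2·X^0·Y^3·Z^0.
  monomial 1·x^0·y^1 ↦ 1·X^0·Y^1·Z^2.
  monomial 1·x^0·y^0 ↦ 1·X^0·Y^0·Z^3.
Collecting: F(X, Y, Z) = -X**2*Y - 2*X**2*Z + 3*X*Y**2 - X*Y*Z + X*Z**2 - 2*Y**3 + Y*Z**2 + Z**3.


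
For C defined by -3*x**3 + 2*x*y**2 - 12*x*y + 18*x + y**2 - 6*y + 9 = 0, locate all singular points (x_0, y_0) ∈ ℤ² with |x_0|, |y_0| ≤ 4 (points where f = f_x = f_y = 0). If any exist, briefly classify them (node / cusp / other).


Singular points: {(0, 3)}; classification: cusp.

Compute partial derivatives:
  f_x = -9*x**2 + 2*y**2 - 12*y + 18.
  f_y = 4*x*y - 12*x + 2*y - 6.
Scan x_0 ∈ {−4, ..., 4}. For each x_0, f_y(x_0, y) is a polynomial in y; find its integer roots y ∈ {−4, ..., 4}, then test f_x and f at those candidates.
  x = -4: f_y(-4, y) = 42 - 14*y; vanishes at y ∈ {3}. (-4, 3): f_x = -144 ≠ 0.
  x = -3: f_y(-3, y) = 30 - 10*y; vanishes at y ∈ {3}. (-3, 3): f_x = -81 ≠ 0.
  x = -2: f_y(-2, y) = 18 - 6*y; vanishes at y ∈ {3}. (-2, 3): f_x = -36 ≠ 0.
  x = -1: f_y(-1, y) = 6 - 2*y; vanishes at y ∈ {3}. (-1, 3): f_x = -9 ≠ 0.
  x = 0: f_y(0, y) = 2*y - 6; vanishes at y ∈ {3}. (0, 3): f_x = 0, f = 0 — SINGULAR.
  x = 1: f_y(1, y) = 6*y - 18; vanishes at y ∈ {3}. (1, 3): f_x = -9 ≠ 0.
  x = 2: f_y(2, y) = 10*y - 30; vanishes at y ∈ {3}. (2, 3): f_x = -36 ≠ 0.
  x = 3: f_y(3, y) = 14*y - 42; vanishes at y ∈ {3}. (3, 3): f_x = -81 ≠ 0.
  x = 4: f_y(4, y) = 18*y - 54; vanishes at y ∈ {3}. (4, 3): f_x = -144 ≠ 0.
Only singular point on the grid: (0, 3).
Classify: substitute x = 0 + u, y = 3 + v and expand: f = -3*u**3 + 2*u*v**2 + v**2.
No constant or linear terms (consistent with a singular point). Quadratic part: v**2. Cubic part: -3*u**3 + 2*u*v**2.
The quadratic part v**2 is a perfect square, so there is a single (double) tangent line v = 0, i.e. y = 3. Restricting the cubic part to that line (v = 0) leaves -3*u**3 ≠ 0, so f is not divisible by v and the branch is v² ≈ 3*u**3 to lowest order — this is a cusp.
Classification: cusp.


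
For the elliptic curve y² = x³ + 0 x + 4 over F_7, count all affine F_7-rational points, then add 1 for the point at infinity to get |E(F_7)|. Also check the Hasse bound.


Affine points = {(0, 2), (0, 5)}; affine count = 2; |E(F_7)| = 3.

Discriminant check: Δ ∝ 4a³ + 27b² = 4·0³ + 27·4² = 4·0 + 27·16 ≡ 5 (mod 7). Nonzero ⇒ E is nonsingular.
For each x ∈ F_7, compute rhs = x³ + 0·x + 4 mod 7, then count y ∈ F_7 with y² ≡ rhs.
  x = 0: rhs = 4, matching y values: 2, 5 (2 points).
  x = 1: rhs = 5, matching y values: none (0 points).
  x = 2: rhs = 5, matching y values: none (0 points).
  x = 3: rhs = 3, matching y values: none (0 points).
  x = 4: rhs = 5, matching y values: none (0 points).
  x = 5: rhs = 3, matching y values: none (0 points).
  x = 6: rhs = 3, matching y values: none (0 points).
Total affine count: 2.
Full point count |E(F_7)| = 2 + 1 = 3.
Hasse bound: |3 − (7+1)| = |-5| = 5 ≤ 2√7 ≈ 5.2915 ✓.


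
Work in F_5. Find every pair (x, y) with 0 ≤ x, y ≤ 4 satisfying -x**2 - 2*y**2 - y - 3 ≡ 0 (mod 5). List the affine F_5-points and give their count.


Affine F_5-points: {(1, 3), (1, 4), (2, 1), (3, 1), (4, 3), (4, 4)}; count = 6.

For each of the 25 pairs (x, y) ∈ F_5², evaluate f(x, y) mod 5. Record the zeros.
  x = 0: [0↦2, 1↦4, 2↦2, 3↦1, 4↦1]  zeros at y ∈ ∅
  x = 1: [0↦1, 1↦3, 2↦1, 3↦0, 4↦0]  zeros at y ∈ {3, 4}
  x = 2: [0↦3, 1↦0, 2↦3, 3↦2, 4↦2]  zeros at y ∈ {1}
  x = 3: [0↦3, 1↦0, 2↦3, 3↦2, 4↦2]  zeros at y ∈ {1}
  x = 4: [0↦1, 1↦3, 2↦1, 3↦0, 4↦0]  zeros at y ∈ {3, 4}
Collecting zeros: affine points = {(1, 3), (1, 4), (2, 1), (3, 1), (4, 3), (4, 4)}.
Total count |C(F_5)_aff| = 6.


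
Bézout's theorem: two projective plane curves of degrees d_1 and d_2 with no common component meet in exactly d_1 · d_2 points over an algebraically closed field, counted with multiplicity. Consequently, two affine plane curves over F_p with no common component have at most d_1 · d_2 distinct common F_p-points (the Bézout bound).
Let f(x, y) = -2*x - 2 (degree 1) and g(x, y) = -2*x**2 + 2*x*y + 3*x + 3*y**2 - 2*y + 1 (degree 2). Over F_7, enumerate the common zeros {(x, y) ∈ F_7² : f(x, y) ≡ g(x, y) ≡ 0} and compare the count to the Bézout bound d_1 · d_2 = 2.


Common zeros: {(6, 2), (6, 4)}; count = 2; Bézout bound = 2.

deg(f) = 1, deg(g) = 2, so Bézout bound = 2.
Scan x ∈ F_7. For each x, list the y ∈ F_7 with f(x, y) ≡ 0 and those with g(x, y) ≡ 0 (mod 7); the common zeros in that column are the intersection.
  x = 0: f ≡ 0 at y ∈ ∅; g ≡ 0 at y ∈ ∅; common: ∅.
  x = 1: f ≡ 0 at y ∈ ∅; g ≡ 0 at y ∈ {2, 5}; common: ∅.
  x = 2: f ≡ 0 at y ∈ ∅; g ≡ 0 at y ∈ {5, 6}; common: ∅.
  x = 3: f ≡ 0 at y ∈ ∅; g ≡ 0 at y ∈ {4}; common: ∅.
  x = 4: f ≡ 0 at y ∈ ∅; g ≡ 0 at y ∈ ∅; common: ∅.
  x = 5: f ≡ 0 at y ∈ ∅; g ≡ 0 at y ∈ ∅; common: ∅.
  x = 6: f ≡ 0 at y ∈ {0, 1, 2, 3, 4, 5, 6}; g ≡ 0 at y ∈ {2, 4}; common: {2, 4}.
Collecting: common zeros = {(6, 2), (6, 4)}, so the count is 2.
Comparison with the Bézout bound: 2 ≤ 2 = deg(f)·deg(g), as expected for curves with no common component (the bound is attained).


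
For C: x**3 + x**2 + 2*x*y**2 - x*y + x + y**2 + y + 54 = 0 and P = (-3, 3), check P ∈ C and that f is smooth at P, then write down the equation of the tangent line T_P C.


Tangent line at P: 37*x - 26*y + 189 = 0.

Step 1: f(-3, 3) = 0, so P lies on C.
Step 2: partial derivatives
  f_x(x, y) = 3*x**2 + 2*x + 2*y**2 - y + 1, f_y(x, y) = 4*x*y - x + 2*y + 1.
  f_x(P) = 37, f_y(P) = -26 (gradient nonzero, so P is smooth).
Step 3: tangent line at P: 37·(x − -3) + -26·(y − 3) = 0.
Expanding: 37*x - 26*y + 189 = 0.


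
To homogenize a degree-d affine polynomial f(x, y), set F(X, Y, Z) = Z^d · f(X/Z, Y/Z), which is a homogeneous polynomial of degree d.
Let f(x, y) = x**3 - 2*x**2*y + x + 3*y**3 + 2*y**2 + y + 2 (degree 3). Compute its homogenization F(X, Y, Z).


F(X, Y, Z) = X**3 - 2*X**2*Y + X*Z**2 + 3*Y**3 + 2*Y**2*Z + Y*Z**2 + 2*Z**3

deg(f) = 3.
Substitute x = X/Z, y = Y/Z into f, then multiply by Z^3.
  monomial 1·x^3·y^0 ↦ 1·X^3·Y^0·Z^0.
  monomial -2·x^2·y^1 ↦ -2·X^2·Y^1·Z^0.
  monomial 1·x^1·y^0 ↦ 1·X^1·Y^0·Z^2.
  monomial 3·x^0·y^3 ↦ 3·X^0·Y^3·Z^0.
  monomial 2·x^0·y^2 ↦ 2·X^0·Y^2·Z^1.
  monomial 1·x^0·y^1 ↦ 1·X^0·Y^1·Z^2.
  monomial 2·x^0·y^0 ↦ 2·X^0·Y^0·Z^3.
Collecting: F(X, Y, Z) = X**3 - 2*X**2*Y + X*Z**2 + 3*Y**3 + 2*Y**2*Z + Y*Z**2 + 2*Z**3.


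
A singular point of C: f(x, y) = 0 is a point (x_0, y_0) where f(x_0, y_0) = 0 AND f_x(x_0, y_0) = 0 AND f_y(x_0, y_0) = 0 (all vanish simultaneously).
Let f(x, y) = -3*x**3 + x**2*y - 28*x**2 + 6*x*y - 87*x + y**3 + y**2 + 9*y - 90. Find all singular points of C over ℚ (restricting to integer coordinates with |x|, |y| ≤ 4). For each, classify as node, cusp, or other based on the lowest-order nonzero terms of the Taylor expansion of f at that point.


Singular points: {(-3, 0)}; classification: node.

Compute partial derivatives:
  f_x = -9*x**2 + 2*x*y - 56*x + 6*y - 87.
  f_y = x**2 + 6*x + 3*y**2 + 2*y + 9.
Scan x_0 ∈ {−4, ..., 4}. For each x_0, f_y(x_0, y) is a polynomial in y; find its integer roots y ∈ {−4, ..., 4}, then test f_x and f at those candidates.
  x = -4: f_y(-4, y) = 3*y**2 + 2*y + 1; no integer root y with |y| ≤ 4.
  x = -3: f_y(-3, y) = 3*y**2 + 2*y; vanishes at y ∈ {0}. (-3, 0): f_x = 0, f = 0 — SINGULAR.
  x = -2: f_y(-2, y) = 3*y**2 + 2*y + 1; no integer root y with |y| ≤ 4.
  x = -1: f_y(-1, y) = 3*y**2 + 2*y + 4; no integer root y with |y| ≤ 4.
  x = 0: f_y(0, y) = 3*y**2 + 2*y + 9; no integer root y with |y| ≤ 4.
  x = 1: f_y(1, y) = 3*y**2 + 2*y + 16; no integer root y with |y| ≤ 4.
  x = 2: f_y(2, y) = 3*y**2 + 2*y + 25; no integer root y with |y| ≤ 4.
  x = 3: f_y(3, y) = 3*y**2 + 2*y + 36; no integer root y with |y| ≤ 4.
  x = 4: f_y(4, y) = 3*y**2 + 2*y + 49; no integer root y with |y| ≤ 4.
Only singular point on the grid: (-3, 0).
Classify: substitute x = -3 + u, y = 0 + v and expand: f = -3*u**3 + u**2*v - u**2 + v**3 + v**2.
No constant or linear terms (consistent with a singular point). Quadratic part: -u**2 + v**2. Cubic part: -3*u**3 + u**2*v + v**3.
The quadratic part v**2 - u**2 = (v − u)(v + u) splits into two distinct linear factors, so there are two distinct tangent lines y − 0 = ±(x − -3) — this is a node (ordinary double point).
Classification: node.


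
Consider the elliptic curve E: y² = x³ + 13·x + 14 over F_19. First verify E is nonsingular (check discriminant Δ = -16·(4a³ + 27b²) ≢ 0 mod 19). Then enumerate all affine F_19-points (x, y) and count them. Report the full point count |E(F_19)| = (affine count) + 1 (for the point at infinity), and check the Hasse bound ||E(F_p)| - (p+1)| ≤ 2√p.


Affine points = {(1, 3), (1, 16), (3, 2), (3, 17), (4, 4), (4, 15), (6, 2), (6, 17), (7, 7), (7, 12), (9, 9), (9, 10), (10, 2), (10, 17), (11, 5), (11, 14), (12, 6), (12, 13), (13, 9), (13, 10), (16, 9), (16, 10), (18, 0)}; affine count = 23; |E(F_19)| = 24.

Discriminant check: Δ ∝ 4a³ + 27b² = 4·13³ + 27·14² = 4·2197 + 27·196 ≡ 1 (mod 19). Nonzero ⇒ E is nonsingular.
For each x ∈ F_19, compute rhs = x³ + 13·x + 14 mod 19, then count y ∈ F_19 with y² ≡ rhs.
  x = 0: rhs = 14, matching y values: none (0 points).
  x = 1: rhs = 9, matching y values: 3, 16 (2 points).
  x = 2: rhs = 10, matching y values: none (0 points).
  x = 3: rhs = 4, matching y values: 2, 17 (2 points).
  x = 4: rhs = 16, matching y values: 4, 15 (2 points).
  x = 5: rhs = 14, matching y values: none (0 points).
  x = 6: rhs = 4, matching y values: 2, 17 (2 points).
  x = 7: rhs = 11, matching y values: 7, 12 (2 points).
  x = 8: rhs = 3, matching y values: none (0 points).
  x = 9: rhs = 5, matching y values: 9, 10 (2 points).
  x = 10: rhs = 4, matching y values: 2, 17 (2 points).
  x = 11: rhs = 6, matching y values: 5, 14 (2 points).
  x = 12: rhs = 17, matching y values: 6, 13 (2 points).
  x = 13: rhs = 5, matching y values: 9, 10 (2 points).
  x = 14: rhs = 14, matching y values: none (0 points).
  x = 15: rhs = 12, matching y values: none (0 points).
  x = 16: rhs = 5, matching y values: 9, 10 (2 points).
  x = 17: rhs = 18, matching y values: none (0 points).
  x = 18: rhs = 0, matching y values: 0 (1 points).
Total affine count: 23.
Full point count |E(F_19)| = 23 + 1 = 24.
Hasse bound: |24 − (19+1)| = |4| = 4 ≤ 2√19 ≈ 8.7178 ✓.


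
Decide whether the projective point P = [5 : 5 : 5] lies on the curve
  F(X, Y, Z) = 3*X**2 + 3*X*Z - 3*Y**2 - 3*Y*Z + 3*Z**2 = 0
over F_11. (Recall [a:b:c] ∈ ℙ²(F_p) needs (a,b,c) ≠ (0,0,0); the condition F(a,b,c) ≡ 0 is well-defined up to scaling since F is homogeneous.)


F(5,5,5) ≡ 9 (mod 11); P is NOT on the curve.

Evaluate F(5, 5, 5) term-by-term (mod 11).
  3*X**2 ↦ 3·25·1·1 = 75
  3*X*Z ↦ 3·5·1·5 = 75
  -3*Y**2 ↦ -3·1·25·1 = -75
  -3*Y*Z ↦ -3·1·5·5 = -75
  3*Z**2 ↦ 3·1·1·25 = 75
Sum: F(5, 5, 5) = (75) + (75) + (-75) + (-75) + (75) = 75.
Reducing mod 11: 75 ≡ 9 (mod 11).
Since F(a, b, c) ≡ 9 ≠ 0 (mod 11), P does NOT lie on the curve.


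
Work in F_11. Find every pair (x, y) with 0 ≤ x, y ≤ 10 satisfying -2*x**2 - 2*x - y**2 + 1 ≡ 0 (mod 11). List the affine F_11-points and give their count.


Affine F_11-points: {(0, 1), (0, 10), (2, 0), (4, 4), (4, 7), (6, 4), (6, 7), (8, 0), (10, 1), (10, 10)}; count = 10.

For each of the 121 pairs (x, y) ∈ F_11², evaluate f(x, y) mod 11. Record the zeros.
  x = 0: [0↦1, 1↦0, 2↦8, 3↦3, 4↦7, 5↦9, 6↦9, 7↦7, 8↦3, 9↦8, 10↦0]  zeros at y ∈ {1, 10}
  x = 1: [0↦8, 1↦7, 2↦4, 3↦10, 4↦3, 5↦5, 6↦5, 7↦3, 8↦10, 9↦4, 10↦7]  zeros at y ∈ ∅
  x = 2: [0↦0, 1↦10, 2↦7, 3↦2, 4↦6, 5↦8, 6↦8, 7↦6, 8↦2, 9↦7, 10↦10]  zeros at y ∈ {0}
  x = 3: [0↦10, 1↦9, 2↦6, 3↦1, 4↦5, 5↦7, 6↦7, 7↦5, 8↦1, 9↦6, 10↦9]  zeros at y ∈ ∅
  x = 4: [0↦5, 1↦4, 2↦1, 3↦7, 4↦0, 5↦2, 6↦2, 7↦0, 8↦7, 9↦1, 10↦4]  zeros at y ∈ {4, 7}
  x = 5: [0↦7, 1↦6, 2↦3, 3↦9, 4↦2, 5↦4, 6↦4, 7↦2, 8↦9, 9↦3, 10↦6]  zeros at y ∈ ∅
  x = 6: [0↦5, 1↦4, 2↦1, 3↦7, 4↦0, 5↦2, 6↦2, 7↦0, 8↦7, 9↦1, 10↦4]  zeros at y ∈ {4, 7}
  x = 7: [0↦10, 1↦9, 2↦6, 3↦1, 4↦5, 5↦7, 6↦7, 7↦5, 8↦1, 9↦6, 10↦9]  zeros at y ∈ ∅
  x = 8: [0↦0, 1↦10, 2↦7, 3↦2, 4↦6, 5↦8, 6↦8, 7↦6, 8↦2, 9↦7, 10↦10]  zeros at y ∈ {0}
  x = 9: [0↦8, 1↦7, 2↦4, 3↦10, 4↦3, 5↦5, 6↦5, 7↦3, 8↦10, 9↦4, 10↦7]  zeros at y ∈ ∅
  x = 10: [0↦1, 1↦0, 2↦8, 3↦3, 4↦7, 5↦9, 6↦9, 7↦7, 8↦3, 9↦8, 10↦0]  zeros at y ∈ {1, 10}
Collecting zeros: affine points = {(0, 1), (0, 10), (2, 0), (4, 4), (4, 7), (6, 4), (6, 7), (8, 0), (10, 1), (10, 10)}.
Total count |C(F_11)_aff| = 10.


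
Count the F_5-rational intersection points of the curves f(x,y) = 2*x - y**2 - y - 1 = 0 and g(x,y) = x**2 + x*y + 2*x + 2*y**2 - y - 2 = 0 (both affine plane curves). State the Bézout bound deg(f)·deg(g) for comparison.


Common zeros: ∅; count = 0; Bézout bound = 4.

deg(f) = 2, deg(g) = 2, so Bézout bound = 4.
Scan x ∈ F_5. For each x, list the y ∈ F_5 with f(x, y) ≡ 0 and those with g(x, y) ≡ 0 (mod 5); the common zeros in that column are the intersection.
  x = 0: f ≡ 0 at y ∈ ∅; g ≡ 0 at y ∈ ∅; common: ∅.
  x = 1: f ≡ 0 at y ∈ {2}; g ≡ 0 at y ∈ ∅; common: ∅.
  x = 2: f ≡ 0 at y ∈ ∅; g ≡ 0 at y ∈ ∅; common: ∅.
  x = 3: f ≡ 0 at y ∈ {0, 4}; g ≡ 0 at y ∈ {2}; common: ∅.
  x = 4: f ≡ 0 at y ∈ {1, 3}; g ≡ 0 at y ∈ ∅; common: ∅.
Collecting: common zeros = ∅, so the count is 0.
Comparison with the Bézout bound: 0 ≤ 4 = deg(f)·deg(g), as expected for curves with no common component (the affine F_5-count falls short of the bound because intersections may lie at infinity, over extension fields, or carry multiplicity).


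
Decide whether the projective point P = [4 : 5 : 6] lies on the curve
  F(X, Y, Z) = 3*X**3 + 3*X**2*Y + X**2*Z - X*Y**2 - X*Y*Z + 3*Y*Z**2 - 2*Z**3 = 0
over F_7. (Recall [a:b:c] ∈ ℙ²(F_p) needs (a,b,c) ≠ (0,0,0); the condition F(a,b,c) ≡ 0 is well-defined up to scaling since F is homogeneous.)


F(4,5,6) ≡ 3 (mod 7); P is NOT on the curve.

Evaluate F(4, 5, 6) term-by-term (mod 7).
  3*X**3 ↦ 3·64·1·1 = 192
  3*X**2*Y ↦ 3·16·5·1 = 240
  X**2*Z ↦ 1·16·1·6 = 96
  -X*Y**2 ↦ -1·4·25·1 = -100
  -X*Y*Z ↦ -1·4·5·6 = -120
  3*Y*Z**2 ↦ 3·1·5·36 = 540
  -2*Z**3 ↦ -2·1·1·216 = -432
Sum: F(4, 5, 6) = (192) + (240) + (96) + (-100) + (-120) + (540) + (-432) = 416.
Reducing mod 7: 416 ≡ 3 (mod 7).
Since F(a, b, c) ≡ 3 ≠ 0 (mod 7), P does NOT lie on the curve.


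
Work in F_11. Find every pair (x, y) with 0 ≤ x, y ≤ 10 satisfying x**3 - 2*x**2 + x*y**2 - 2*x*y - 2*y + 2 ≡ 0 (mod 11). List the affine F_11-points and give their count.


Affine F_11-points: {(0, 1), (1, 7), (1, 8), (2, 5), (2, 9), (3, 0), (3, 10), (5, 0), (5, 9), (6, 8), (6, 9)}; count = 11.

For each of the 121 pairs (x, y) ∈ F_11², evaluate f(x, y) mod 11. Record the zeros.
  x = 0: [0↦2, 1↦0, 2↦9, 3↦7, 4↦5, 5↦3, 6↦1, 7↦10, 8↦8, 9↦6, 10↦4]  zeros at y ∈ {1}
  x = 1: [0↦1, 1↦9, 2↦8, 3↦9, 4↦1, 5↦6, 6↦2, 7↦0, 8↦0, 9↦2, 10↦6]  zeros at y ∈ {7, 8}
  x = 2: [0↦2, 1↦9, 2↦9, 3↦2, 4↦10, 5↦0, 6↦5, 7↦3, 8↦5, 9↦0, 10↦10]  zeros at y ∈ {5, 9}
  x = 3: [0↦0, 1↦6, 2↦7, 3↦3, 4↦5, 5↦2, 6↦5, 7↦3, 8↦7, 9↦6, 10↦0]  zeros at y ∈ {0, 10}
  x = 4: [0↦1, 1↦6, 2↦8, 3↦7, 4↦3, 5↦7, 6↦8, 7↦6, 8↦1, 9↦4, 10↦4]  zeros at y ∈ ∅
  x = 5: [0↦0, 1↦4, 2↦7, 3↦9, 4↦10, 5↦10, 6↦9, 7↦7, 8↦4, 9↦0, 10↦6]  zeros at y ∈ {0, 9}
  x = 6: [0↦3, 1↦6, 2↦10, 3↦4, 4↦10, 5↦6, 6↦3, 7↦1, 8↦0, 9↦0, 10↦1]  zeros at y ∈ {8, 9}
  x = 7: [0↦5, 1↦7, 2↦1, 3↦9, 4↦9, 5↦1, 6↦7, 7↦5, 8↦6, 9↦10, 10↦6]  zeros at y ∈ ∅
  x = 8: [0↦1, 1↦2, 2↦8, 3↦8, 4↦2, 5↦1, 6↦5, 7↦3, 8↦6, 9↦3, 10↦5]  zeros at y ∈ ∅
  x = 9: [0↦8, 1↦8, 2↦4, 3↦7, 4↦6, 5↦1, 6↦3, 7↦1, 8↦6, 9↦7, 10↦4]  zeros at y ∈ ∅
  x = 10: [0↦10, 1↦9, 2↦6, 3↦1, 4↦5, 5↦7, 6↦7, 7↦5, 8↦1, 9↦6, 10↦9]  zeros at y ∈ ∅
Collecting zeros: affine points = {(0, 1), (1, 7), (1, 8), (2, 5), (2, 9), (3, 0), (3, 10), (5, 0), (5, 9), (6, 8), (6, 9)}.
Total count |C(F_11)_aff| = 11.


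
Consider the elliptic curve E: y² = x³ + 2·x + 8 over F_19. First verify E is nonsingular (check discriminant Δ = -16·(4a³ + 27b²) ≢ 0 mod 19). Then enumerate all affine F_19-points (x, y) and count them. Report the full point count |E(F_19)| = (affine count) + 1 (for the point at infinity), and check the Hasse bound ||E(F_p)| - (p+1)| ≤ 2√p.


Affine points = {(1, 7), (1, 12), (2, 1), (2, 18), (4, 2), (4, 17), (7, 2), (7, 17), (8, 2), (8, 17), (14, 5), (14, 14), (18, 9), (18, 10)}; affine count = 14; |E(F_19)| = 15.

Discriminant check: Δ ∝ 4a³ + 27b² = 4·2³ + 27·8² = 4·8 + 27·64 ≡ 12 (mod 19). Nonzero ⇒ E is nonsingular.
For each x ∈ F_19, compute rhs = x³ + 2·x + 8 mod 19, then count y ∈ F_19 with y² ≡ rhs.
  x = 0: rhs = 8, matching y values: none (0 points).
  x = 1: rhs = 11, matching y values: 7, 12 (2 points).
  x = 2: rhs = 1, matching y values: 1, 18 (2 points).
  x = 3: rhs = 3, matching y values: none (0 points).
  x = 4: rhs = 4, matching y values: 2, 17 (2 points).
  x = 5: rhs = 10, matching y values: none (0 points).
  x = 6: rhs = 8, matching y values: none (0 points).
  x = 7: rhs = 4, matching y values: 2, 17 (2 points).
  x = 8: rhs = 4, matching y values: 2, 17 (2 points).
  x = 9: rhs = 14, matching y values: none (0 points).
  x = 10: rhs = 2, matching y values: none (0 points).
  x = 11: rhs = 12, matching y values: none (0 points).
  x = 12: rhs = 12, matching y values: none (0 points).
  x = 13: rhs = 8, matching y values: none (0 points).
  x = 14: rhs = 6, matching y values: 5, 14 (2 points).
  x = 15: rhs = 12, matching y values: none (0 points).
  x = 16: rhs = 13, matching y values: none (0 points).
  x = 17: rhs = 15, matching y values: none (0 points).
  x = 18: rhs = 5, matching y values: 9, 10 (2 points).
Total affine count: 14.
Full point count |E(F_19)| = 14 + 1 = 15.
Hasse bound: |15 − (19+1)| = |-5| = 5 ≤ 2√19 ≈ 8.7178 ✓.


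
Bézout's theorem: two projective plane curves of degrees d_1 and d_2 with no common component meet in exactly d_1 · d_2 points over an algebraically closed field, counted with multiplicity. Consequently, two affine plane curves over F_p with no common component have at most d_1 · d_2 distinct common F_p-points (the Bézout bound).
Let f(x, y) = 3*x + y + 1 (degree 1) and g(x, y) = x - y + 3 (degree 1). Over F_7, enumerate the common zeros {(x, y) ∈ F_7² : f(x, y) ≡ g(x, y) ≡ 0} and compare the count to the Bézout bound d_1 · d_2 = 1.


Common zeros: {(6, 2)}; count = 1; Bézout bound = 1.

deg(f) = 1, deg(g) = 1, so Bézout bound = 1.
Scan x ∈ F_7. For each x, list the y ∈ F_7 with f(x, y) ≡ 0 and those with g(x, y) ≡ 0 (mod 7); the common zeros in that column are the intersection.
  x = 0: f ≡ 0 at y ∈ {6}; g ≡ 0 at y ∈ {3}; common: ∅.
  x = 1: f ≡ 0 at y ∈ {3}; g ≡ 0 at y ∈ {4}; common: ∅.
  x = 2: f ≡ 0 at y ∈ {0}; g ≡ 0 at y ∈ {5}; common: ∅.
  x = 3: f ≡ 0 at y ∈ {4}; g ≡ 0 at y ∈ {6}; common: ∅.
  x = 4: f ≡ 0 at y ∈ {1}; g ≡ 0 at y ∈ {0}; common: ∅.
  x = 5: f ≡ 0 at y ∈ {5}; g ≡ 0 at y ∈ {1}; common: ∅.
  x = 6: f ≡ 0 at y ∈ {2}; g ≡ 0 at y ∈ {2}; common: {2}.
Collecting: common zeros = {(6, 2)}, so the count is 1.
Comparison with the Bézout bound: 1 ≤ 1 = deg(f)·deg(g), as expected for curves with no common component (the bound is attained).


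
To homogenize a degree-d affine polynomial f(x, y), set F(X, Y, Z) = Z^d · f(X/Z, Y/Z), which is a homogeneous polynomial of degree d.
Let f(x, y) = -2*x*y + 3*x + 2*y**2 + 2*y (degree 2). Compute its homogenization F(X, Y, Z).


F(X, Y, Z) = -2*X*Y + 3*X*Z + 2*Y**2 + 2*Y*Z

deg(f) = 2.
Substitute x = X/Z, y = Y/Z into f, then multiply by Z^2.
  monomial -2·x^1·y^1 ↦ -2·X^1·Y^1·Z^0.
  monomial 3·x^1·y^0 ↦ 3·X^1·Y^0·Z^1.
  monomial 2·x^0·y^2 ↦ 2·X^0·Y^2·Z^0.
  monomial 2·x^0·y^1 ↦ 2·X^0·Y^1·Z^1.
Collecting: F(X, Y, Z) = -2*X*Y + 3*X*Z + 2*Y**2 + 2*Y*Z.


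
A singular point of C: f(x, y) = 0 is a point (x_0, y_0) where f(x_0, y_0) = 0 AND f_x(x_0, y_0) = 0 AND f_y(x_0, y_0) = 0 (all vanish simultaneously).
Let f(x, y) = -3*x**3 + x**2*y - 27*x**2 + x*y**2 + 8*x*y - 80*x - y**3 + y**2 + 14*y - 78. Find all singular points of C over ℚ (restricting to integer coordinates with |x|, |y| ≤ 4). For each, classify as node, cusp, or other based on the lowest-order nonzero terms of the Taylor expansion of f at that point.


Singular points: {(-3, -1)}; classification: node.

Compute partial derivatives:
  f_x = -9*x**2 + 2*x*y - 54*x + y**2 + 8*y - 80.
  f_y = x**2 + 2*x*y + 8*x - 3*y**2 + 2*y + 14.
Scan x_0 ∈ {−4, ..., 4}. For each x_0, f_y(x_0, y) is a polynomial in y; find its integer roots y ∈ {−4, ..., 4}, then test f_x and f at those candidates.
  x = -4: f_y(-4, y) = -3*y**2 - 6*y - 2; no integer root y with |y| ≤ 4.
  x = -3: f_y(-3, y) = -3*y**2 - 4*y - 1; vanishes at y ∈ {-1}. (-3, -1): f_x = 0, f = 0 — SINGULAR.
  x = -2: f_y(-2, y) = -3*y**2 - 2*y + 2; no integer root y with |y| ≤ 4.
  x = -1: f_y(-1, y) = 7 - 3*y**2; no integer root y with |y| ≤ 4.
  x = 0: f_y(0, y) = -3*y**2 + 2*y + 14; no integer root y with |y| ≤ 4.
  x = 1: f_y(1, y) = -3*y**2 + 4*y + 23; no integer root y with |y| ≤ 4.
  x = 2: f_y(2, y) = -3*y**2 + 6*y + 34; no integer root y with |y| ≤ 4.
  x = 3: f_y(3, y) = -3*y**2 + 8*y + 47; no integer root y with |y| ≤ 4.
  x = 4: f_y(4, y) = -3*y**2 + 10*y + 62; no integer root y with |y| ≤ 4.
Only singular point on the grid: (-3, -1).
Classify: substitute x = -3 + u, y = -1 + v and expand: f = -3*u**3 + u**2*v - u**2 + u*v**2 - v**3 + v**2.
No constant or linear terms (consistent with a singular point). Quadratic part: -u**2 + v**2. Cubic part: -3*u**3 + u**2*v + u*v**2 - v**3.
The quadratic part v**2 - u**2 = (v − u)(v + u) splits into two distinct linear factors, so there are two distinct tangent lines y − -1 = ±(x − -3) — this is a node (ordinary double point).
Classification: node.
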